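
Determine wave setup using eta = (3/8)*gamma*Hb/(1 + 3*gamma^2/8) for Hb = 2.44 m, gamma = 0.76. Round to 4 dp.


eta = (3/8) * gamma * Hb / (1 + 3*gamma^2/8)
Numerator = (3/8) * 0.76 * 2.44 = 0.695400
Denominator = 1 + 3*0.76^2/8 = 1 + 0.216600 = 1.216600
eta = 0.695400 / 1.216600
eta = 0.5716 m

0.5716


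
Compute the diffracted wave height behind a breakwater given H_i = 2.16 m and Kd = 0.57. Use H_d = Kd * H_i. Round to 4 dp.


H_d = Kd * H_i
H_d = 0.57 * 2.16
H_d = 1.2312 m

1.2312


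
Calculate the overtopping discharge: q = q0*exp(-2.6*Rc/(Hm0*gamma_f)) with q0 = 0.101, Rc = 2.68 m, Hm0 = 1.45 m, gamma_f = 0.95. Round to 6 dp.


q = q0 * exp(-2.6 * Rc / (Hm0 * gamma_f))
Exponent = -2.6 * 2.68 / (1.45 * 0.95)
= -2.6 * 2.68 / 1.3775
= -5.058439
exp(-5.058439) = 0.006355
q = 0.101 * 0.006355
q = 0.000642 m^3/s/m

0.000642


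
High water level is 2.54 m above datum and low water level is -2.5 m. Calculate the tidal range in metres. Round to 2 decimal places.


Tidal range = High water - Low water
Tidal range = 2.54 - (-2.5)
Tidal range = 5.04 m

5.04


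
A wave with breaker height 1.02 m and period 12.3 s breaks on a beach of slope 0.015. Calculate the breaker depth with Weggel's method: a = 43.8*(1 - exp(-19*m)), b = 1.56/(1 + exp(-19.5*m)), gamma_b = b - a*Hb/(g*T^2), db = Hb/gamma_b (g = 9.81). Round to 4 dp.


a = 43.8 * (1 - exp(-19 * m))
exp(-19 * 0.015) = exp(-0.2850) = 0.752014
a = 43.8 * (1 - 0.752014) = 10.861776
b = 1.56 / (1 + exp(-19.5 * m))
exp(-19.5 * 0.015) = exp(-0.2925) = 0.746395
b = 1.56 / (1 + 0.746395) = 0.893269
Hb / (g * T^2) = 1.02 / (9.81 * 12.3^2) = 1.02 / 1484.1549 = 0.00068726
gamma_b = b - a * Hb/(g*T^2) = 0.893269 - 10.861776 * 0.00068726 = 0.885804
db = Hb / gamma_b = 1.02 / 0.885804
db = 1.1515 m

1.1515


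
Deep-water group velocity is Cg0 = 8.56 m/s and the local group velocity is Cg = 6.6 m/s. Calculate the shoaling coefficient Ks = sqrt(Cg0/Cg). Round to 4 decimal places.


Ks = sqrt(Cg0 / Cg)
Ks = sqrt(8.56 / 6.6)
Ks = sqrt(1.2970)
Ks = 1.1388

1.1388


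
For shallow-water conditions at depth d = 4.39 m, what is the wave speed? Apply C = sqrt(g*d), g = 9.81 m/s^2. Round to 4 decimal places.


Using the shallow-water approximation:
C = sqrt(g * d) = sqrt(9.81 * 4.39)
C = sqrt(43.0659)
C = 6.5625 m/s

6.5625


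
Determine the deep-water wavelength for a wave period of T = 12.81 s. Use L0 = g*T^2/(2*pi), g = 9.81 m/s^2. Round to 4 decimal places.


L0 = g * T^2 / (2 * pi)
L0 = 9.81 * 12.81^2 / (2 * pi)
L0 = 9.81 * 164.0961 / 6.28319
L0 = 1609.7827 / 6.28319
L0 = 256.2049 m

256.2049


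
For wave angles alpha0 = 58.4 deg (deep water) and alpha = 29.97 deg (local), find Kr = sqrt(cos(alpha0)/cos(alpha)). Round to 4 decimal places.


Kr = sqrt(cos(alpha0) / cos(alpha))
cos(58.4) = 0.523986
cos(29.97) = 0.866287
Kr = sqrt(0.523986 / 0.866287)
Kr = sqrt(0.604864)
Kr = 0.7777

0.7777


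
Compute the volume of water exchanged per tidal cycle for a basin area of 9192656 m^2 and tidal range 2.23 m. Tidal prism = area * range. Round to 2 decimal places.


Tidal prism = Area * Tidal range
P = 9192656 * 2.23
P = 20499622.88 m^3

20499622.88


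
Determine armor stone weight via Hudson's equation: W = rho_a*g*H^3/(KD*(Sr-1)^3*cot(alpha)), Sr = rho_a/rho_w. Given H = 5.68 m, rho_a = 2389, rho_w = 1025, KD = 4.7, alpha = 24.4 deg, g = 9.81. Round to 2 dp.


Sr = rho_a / rho_w = 2389 / 1025 = 2.330732
(Sr - 1) = 1.330732
(Sr - 1)^3 = 2.356522
cot(24.4) = 1 / tan(24.4) = 1 / 0.453620 = 2.204488
Numerator = 2389 * 9.81 * 5.68^3 = 4294673.6169
Denominator = 4.7 * 2.356522 * 2.204488 = 24.416143
W = 4294673.6169 / 24.416143
W = 175894.84 N

175894.84


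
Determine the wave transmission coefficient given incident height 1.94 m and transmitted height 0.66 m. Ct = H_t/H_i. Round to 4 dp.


Ct = H_t / H_i
Ct = 0.66 / 1.94
Ct = 0.3402

0.3402


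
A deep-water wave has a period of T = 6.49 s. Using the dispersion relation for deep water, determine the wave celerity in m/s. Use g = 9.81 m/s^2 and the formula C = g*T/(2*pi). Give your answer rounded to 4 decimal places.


We use the deep-water celerity formula:
C = g * T / (2 * pi)
C = 9.81 * 6.49 / (2 * 3.14159...)
C = 63.666900 / 6.283185
C = 10.1329 m/s

10.1329


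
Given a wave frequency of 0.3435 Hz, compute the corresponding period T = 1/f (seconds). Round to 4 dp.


T = 1 / f
T = 1 / 0.3435
T = 2.9112 s

2.9112


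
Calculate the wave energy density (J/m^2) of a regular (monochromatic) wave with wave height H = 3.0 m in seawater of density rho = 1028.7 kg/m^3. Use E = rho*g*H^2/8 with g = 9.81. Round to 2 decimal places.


E = (1/8) * rho * g * H^2
E = (1/8) * 1028.7 * 9.81 * 3.0^2
E = 0.125 * 1028.7 * 9.81 * 9.0000
E = 11352.99 J/m^2

11352.99


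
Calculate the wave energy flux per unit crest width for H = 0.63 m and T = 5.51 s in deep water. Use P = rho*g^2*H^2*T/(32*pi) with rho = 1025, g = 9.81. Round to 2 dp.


P = rho * g^2 * H^2 * T / (32 * pi)
P = 1025 * 9.81^2 * 0.63^2 * 5.51 / (32 * pi)
P = 1025 * 96.2361 * 0.3969 * 5.51 / 100.53096
P = 2145.83 W/m

2145.83


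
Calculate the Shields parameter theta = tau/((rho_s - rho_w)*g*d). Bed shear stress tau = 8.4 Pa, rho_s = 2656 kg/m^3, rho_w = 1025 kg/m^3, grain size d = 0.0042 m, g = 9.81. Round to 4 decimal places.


theta = tau / ((rho_s - rho_w) * g * d)
rho_s - rho_w = 2656 - 1025 = 1631
Denominator = 1631 * 9.81 * 0.0042 = 67.200462
theta = 8.4 / 67.200462
theta = 0.1250

0.1250


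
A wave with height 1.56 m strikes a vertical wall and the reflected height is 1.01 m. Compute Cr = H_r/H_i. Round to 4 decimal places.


Cr = H_r / H_i
Cr = 1.01 / 1.56
Cr = 0.6474

0.6474


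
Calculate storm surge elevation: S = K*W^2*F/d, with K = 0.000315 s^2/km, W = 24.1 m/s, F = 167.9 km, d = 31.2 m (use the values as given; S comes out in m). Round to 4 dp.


S = K * W^2 * F / d
W^2 = 24.1^2 = 580.81
S = 0.000315 * 580.81 * 167.9 / 31.2
Numerator = 0.000315 * 580.81 * 167.9 = 30.718170
S = 30.718170 / 31.2 = 0.9846 m

0.9846


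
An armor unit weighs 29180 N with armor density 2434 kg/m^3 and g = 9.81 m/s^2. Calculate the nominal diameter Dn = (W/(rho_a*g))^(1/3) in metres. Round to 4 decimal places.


V = W / (rho_a * g)
V = 29180 / (2434 * 9.81)
V = 29180 / 23877.54
V = 1.222069 m^3
Dn = V^(1/3) = 1.222069^(1/3)
Dn = 1.0691 m

1.0691


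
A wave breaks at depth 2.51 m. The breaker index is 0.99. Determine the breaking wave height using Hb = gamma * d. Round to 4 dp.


Hb = gamma * d
Hb = 0.99 * 2.51
Hb = 2.4849 m

2.4849


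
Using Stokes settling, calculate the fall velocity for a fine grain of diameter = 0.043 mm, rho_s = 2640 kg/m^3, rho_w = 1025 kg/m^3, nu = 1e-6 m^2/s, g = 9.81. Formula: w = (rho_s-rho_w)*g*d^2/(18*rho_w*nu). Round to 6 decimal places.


w = (rho_s - rho_w) * g * d^2 / (18 * rho_w * nu)
d = 0.043 mm = 0.000043 m
rho_s - rho_w = 2640 - 1025 = 1615
Numerator = 1615 * 9.81 * (0.000043)^2 = 0.000029293984
Denominator = 18 * 1025 * 1e-6 = 0.018450
w = 0.001588 m/s

0.001588


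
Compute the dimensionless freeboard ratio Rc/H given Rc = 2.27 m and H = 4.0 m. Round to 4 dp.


Relative freeboard = Rc / H
= 2.27 / 4.0
= 0.5675

0.5675


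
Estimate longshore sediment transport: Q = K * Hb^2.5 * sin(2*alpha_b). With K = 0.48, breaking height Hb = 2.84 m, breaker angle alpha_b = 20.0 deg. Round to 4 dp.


Q = K * Hb^2.5 * sin(2 * alpha_b)
Hb^2.5 = 2.84^2.5 = 13.592391
sin(2 * 20.0) = sin(40.0) = 0.642788
Q = 0.48 * 13.592391 * 0.642788
Q = 4.1938 m^3/s

4.1938


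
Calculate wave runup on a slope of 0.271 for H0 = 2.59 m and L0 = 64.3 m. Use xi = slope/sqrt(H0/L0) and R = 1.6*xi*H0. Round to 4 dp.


xi = slope / sqrt(H0/L0)
H0/L0 = 2.59/64.3 = 0.040280
sqrt(0.040280) = 0.200699
xi = 0.271 / 0.200699 = 1.350283
R = 1.6 * xi * H0 = 1.6 * 1.350283 * 2.59
R = 5.5956 m

5.5956


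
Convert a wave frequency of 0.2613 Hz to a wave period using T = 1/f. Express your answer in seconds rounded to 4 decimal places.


T = 1 / f
T = 1 / 0.2613
T = 3.8270 s

3.8270


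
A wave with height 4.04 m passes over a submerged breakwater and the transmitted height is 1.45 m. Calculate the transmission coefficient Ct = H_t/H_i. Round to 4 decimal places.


Ct = H_t / H_i
Ct = 1.45 / 4.04
Ct = 0.3589

0.3589


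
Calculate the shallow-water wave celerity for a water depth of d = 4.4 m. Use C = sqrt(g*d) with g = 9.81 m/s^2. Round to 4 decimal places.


Using the shallow-water approximation:
C = sqrt(g * d) = sqrt(9.81 * 4.4)
C = sqrt(43.1640)
C = 6.5699 m/s

6.5699


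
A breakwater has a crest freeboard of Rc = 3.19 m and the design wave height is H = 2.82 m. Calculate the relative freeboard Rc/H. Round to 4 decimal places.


Relative freeboard = Rc / H
= 3.19 / 2.82
= 1.1312

1.1312


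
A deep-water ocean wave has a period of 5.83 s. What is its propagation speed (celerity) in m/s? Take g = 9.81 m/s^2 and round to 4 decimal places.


We use the deep-water celerity formula:
C = g * T / (2 * pi)
C = 9.81 * 5.83 / (2 * 3.14159...)
C = 57.192300 / 6.283185
C = 9.1024 m/s

9.1024


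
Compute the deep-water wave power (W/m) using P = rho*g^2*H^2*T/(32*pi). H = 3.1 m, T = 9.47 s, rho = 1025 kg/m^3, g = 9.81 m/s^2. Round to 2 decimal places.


P = rho * g^2 * H^2 * T / (32 * pi)
P = 1025 * 9.81^2 * 3.1^2 * 9.47 / (32 * pi)
P = 1025 * 96.2361 * 9.6100 * 9.47 / 100.53096
P = 89296.70 W/m

89296.70


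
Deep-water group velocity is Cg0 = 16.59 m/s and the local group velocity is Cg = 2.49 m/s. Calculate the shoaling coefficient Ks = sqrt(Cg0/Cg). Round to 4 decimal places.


Ks = sqrt(Cg0 / Cg)
Ks = sqrt(16.59 / 2.49)
Ks = sqrt(6.6627)
Ks = 2.5812

2.5812


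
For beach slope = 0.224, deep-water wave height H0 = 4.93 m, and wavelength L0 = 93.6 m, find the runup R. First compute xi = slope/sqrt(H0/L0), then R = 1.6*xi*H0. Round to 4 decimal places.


xi = slope / sqrt(H0/L0)
H0/L0 = 4.93/93.6 = 0.052671
sqrt(0.052671) = 0.229502
xi = 0.224 / 0.229502 = 0.976028
R = 1.6 * xi * H0 = 1.6 * 0.976028 * 4.93
R = 7.6989 m

7.6989


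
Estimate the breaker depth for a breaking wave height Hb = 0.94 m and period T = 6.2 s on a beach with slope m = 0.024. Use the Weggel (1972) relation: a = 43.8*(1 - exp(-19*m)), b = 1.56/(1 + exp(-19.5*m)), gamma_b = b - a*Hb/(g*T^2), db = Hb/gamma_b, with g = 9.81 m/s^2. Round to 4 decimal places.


a = 43.8 * (1 - exp(-19 * m))
exp(-19 * 0.024) = exp(-0.4560) = 0.633814
a = 43.8 * (1 - 0.633814) = 16.038954
b = 1.56 / (1 + exp(-19.5 * m))
exp(-19.5 * 0.024) = exp(-0.4680) = 0.626254
b = 1.56 / (1 + 0.626254) = 0.959260
Hb / (g * T^2) = 0.94 / (9.81 * 6.2^2) = 0.94 / 377.0964 = 0.00249273
gamma_b = b - a * Hb/(g*T^2) = 0.959260 - 16.038954 * 0.00249273 = 0.919279
db = Hb / gamma_b = 0.94 / 0.919279
db = 1.0225 m

1.0225


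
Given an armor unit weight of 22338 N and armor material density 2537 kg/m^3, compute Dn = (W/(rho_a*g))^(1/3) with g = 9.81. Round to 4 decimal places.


V = W / (rho_a * g)
V = 22338 / (2537 * 9.81)
V = 22338 / 24887.97
V = 0.897542 m^3
Dn = V^(1/3) = 0.897542^(1/3)
Dn = 0.9646 m

0.9646


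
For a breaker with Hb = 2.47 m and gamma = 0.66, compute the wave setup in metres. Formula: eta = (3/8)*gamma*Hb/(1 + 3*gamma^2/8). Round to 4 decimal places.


eta = (3/8) * gamma * Hb / (1 + 3*gamma^2/8)
Numerator = (3/8) * 0.66 * 2.47 = 0.611325
Denominator = 1 + 3*0.66^2/8 = 1 + 0.163350 = 1.163350
eta = 0.611325 / 1.163350
eta = 0.5255 m

0.5255


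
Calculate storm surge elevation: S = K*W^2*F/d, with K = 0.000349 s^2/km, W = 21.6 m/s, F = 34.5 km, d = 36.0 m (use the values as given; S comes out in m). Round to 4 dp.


S = K * W^2 * F / d
W^2 = 21.6^2 = 466.56
S = 0.000349 * 466.56 * 34.5 / 36.0
Numerator = 0.000349 * 466.56 * 34.5 = 5.617616
S = 5.617616 / 36.0 = 0.1560 m

0.1560


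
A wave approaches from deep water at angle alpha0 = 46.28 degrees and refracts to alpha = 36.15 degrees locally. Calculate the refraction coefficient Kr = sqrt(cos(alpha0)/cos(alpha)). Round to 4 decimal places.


Kr = sqrt(cos(alpha0) / cos(alpha))
cos(46.28) = 0.691135
cos(36.15) = 0.807475
Kr = sqrt(0.691135 / 0.807475)
Kr = sqrt(0.855920)
Kr = 0.9252

0.9252


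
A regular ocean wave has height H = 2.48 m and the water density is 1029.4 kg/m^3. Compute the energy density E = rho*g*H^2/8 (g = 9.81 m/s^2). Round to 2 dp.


E = (1/8) * rho * g * H^2
E = (1/8) * 1029.4 * 9.81 * 2.48^2
E = 0.125 * 1029.4 * 9.81 * 6.1504
E = 7763.66 J/m^2

7763.66


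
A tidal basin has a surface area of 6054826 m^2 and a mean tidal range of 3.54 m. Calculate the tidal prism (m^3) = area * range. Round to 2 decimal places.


Tidal prism = Area * Tidal range
P = 6054826 * 3.54
P = 21434084.04 m^3

21434084.04


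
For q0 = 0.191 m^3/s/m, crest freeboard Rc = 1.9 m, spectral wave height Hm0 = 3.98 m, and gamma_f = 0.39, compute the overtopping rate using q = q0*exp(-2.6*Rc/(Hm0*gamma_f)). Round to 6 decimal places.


q = q0 * exp(-2.6 * Rc / (Hm0 * gamma_f))
Exponent = -2.6 * 1.9 / (3.98 * 0.39)
= -2.6 * 1.9 / 1.5522
= -3.182580
exp(-3.182580) = 0.041479
q = 0.191 * 0.041479
q = 0.007922 m^3/s/m

0.007922


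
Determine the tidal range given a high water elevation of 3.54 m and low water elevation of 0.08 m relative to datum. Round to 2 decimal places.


Tidal range = High water - Low water
Tidal range = 3.54 - (0.08)
Tidal range = 3.46 m

3.46


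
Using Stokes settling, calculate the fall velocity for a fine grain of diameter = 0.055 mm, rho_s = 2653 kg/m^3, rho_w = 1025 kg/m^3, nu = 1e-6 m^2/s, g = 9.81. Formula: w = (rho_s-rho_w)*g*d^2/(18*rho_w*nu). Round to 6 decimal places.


w = (rho_s - rho_w) * g * d^2 / (18 * rho_w * nu)
d = 0.055 mm = 0.000055 m
rho_s - rho_w = 2653 - 1025 = 1628
Numerator = 1628 * 9.81 * (0.000055)^2 = 0.000048311307
Denominator = 18 * 1025 * 1e-6 = 0.018450
w = 0.002618 m/s

0.002618


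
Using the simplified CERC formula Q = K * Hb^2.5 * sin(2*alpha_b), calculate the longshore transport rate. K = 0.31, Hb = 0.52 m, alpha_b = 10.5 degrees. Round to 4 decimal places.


Q = K * Hb^2.5 * sin(2 * alpha_b)
Hb^2.5 = 0.52^2.5 = 0.194988
sin(2 * 10.5) = sin(21.0) = 0.358368
Q = 0.31 * 0.194988 * 0.358368
Q = 0.0217 m^3/s

0.0217


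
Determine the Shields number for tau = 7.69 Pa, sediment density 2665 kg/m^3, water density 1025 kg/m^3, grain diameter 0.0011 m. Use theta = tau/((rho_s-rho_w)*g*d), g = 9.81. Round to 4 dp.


theta = tau / ((rho_s - rho_w) * g * d)
rho_s - rho_w = 2665 - 1025 = 1640
Denominator = 1640 * 9.81 * 0.0011 = 17.697240
theta = 7.69 / 17.697240
theta = 0.4345

0.4345


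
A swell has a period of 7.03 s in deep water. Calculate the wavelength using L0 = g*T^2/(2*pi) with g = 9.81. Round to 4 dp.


L0 = g * T^2 / (2 * pi)
L0 = 9.81 * 7.03^2 / (2 * pi)
L0 = 9.81 * 49.4209 / 6.28319
L0 = 484.8190 / 6.28319
L0 = 77.1613 m

77.1613


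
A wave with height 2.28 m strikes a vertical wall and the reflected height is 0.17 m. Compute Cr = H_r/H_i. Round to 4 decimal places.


Cr = H_r / H_i
Cr = 0.17 / 2.28
Cr = 0.0746

0.0746


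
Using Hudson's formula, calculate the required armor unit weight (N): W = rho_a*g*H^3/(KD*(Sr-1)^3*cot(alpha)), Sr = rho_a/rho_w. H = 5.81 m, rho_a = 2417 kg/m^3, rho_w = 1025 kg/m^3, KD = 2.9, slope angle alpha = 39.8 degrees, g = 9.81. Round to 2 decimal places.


Sr = rho_a / rho_w = 2417 / 1025 = 2.358049
(Sr - 1) = 1.358049
(Sr - 1)^3 = 2.504645
cot(39.8) = 1 / tan(39.8) = 1 / 0.833169 = 1.200237
Numerator = 2417 * 9.81 * 5.81^3 = 4650225.9458
Denominator = 2.9 * 2.504645 * 1.200237 = 8.717887
W = 4650225.9458 / 8.717887
W = 533412.07 N

533412.07


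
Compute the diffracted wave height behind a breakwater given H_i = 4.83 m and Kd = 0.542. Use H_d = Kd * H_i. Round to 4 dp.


H_d = Kd * H_i
H_d = 0.542 * 4.83
H_d = 2.6179 m

2.6179


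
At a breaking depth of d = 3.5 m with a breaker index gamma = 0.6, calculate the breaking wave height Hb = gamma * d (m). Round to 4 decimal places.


Hb = gamma * d
Hb = 0.6 * 3.5
Hb = 2.1000 m

2.1000


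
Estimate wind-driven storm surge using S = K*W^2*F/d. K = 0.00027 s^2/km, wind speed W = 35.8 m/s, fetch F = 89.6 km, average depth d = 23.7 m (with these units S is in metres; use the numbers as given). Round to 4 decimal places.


S = K * W^2 * F / d
W^2 = 35.8^2 = 1281.64
S = 0.00027 * 1281.64 * 89.6 / 23.7
Numerator = 0.00027 * 1281.64 * 89.6 = 31.005435
S = 31.005435 / 23.7 = 1.3082 m

1.3082


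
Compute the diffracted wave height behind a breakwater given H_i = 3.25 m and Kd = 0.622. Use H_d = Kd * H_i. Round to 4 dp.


H_d = Kd * H_i
H_d = 0.622 * 3.25
H_d = 2.0215 m

2.0215


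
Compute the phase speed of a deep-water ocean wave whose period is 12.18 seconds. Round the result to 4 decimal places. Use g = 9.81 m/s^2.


We use the deep-water celerity formula:
C = g * T / (2 * pi)
C = 9.81 * 12.18 / (2 * 3.14159...)
C = 119.485800 / 6.283185
C = 19.0168 m/s

19.0168


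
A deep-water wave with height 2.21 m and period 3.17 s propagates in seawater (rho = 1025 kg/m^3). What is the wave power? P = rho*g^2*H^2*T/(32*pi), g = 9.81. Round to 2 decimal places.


P = rho * g^2 * H^2 * T / (32 * pi)
P = 1025 * 9.81^2 * 2.21^2 * 3.17 / (32 * pi)
P = 1025 * 96.2361 * 4.8841 * 3.17 / 100.53096
P = 15191.68 W/m

15191.68


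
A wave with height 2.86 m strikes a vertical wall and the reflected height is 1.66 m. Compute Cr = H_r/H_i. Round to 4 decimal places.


Cr = H_r / H_i
Cr = 1.66 / 2.86
Cr = 0.5804

0.5804


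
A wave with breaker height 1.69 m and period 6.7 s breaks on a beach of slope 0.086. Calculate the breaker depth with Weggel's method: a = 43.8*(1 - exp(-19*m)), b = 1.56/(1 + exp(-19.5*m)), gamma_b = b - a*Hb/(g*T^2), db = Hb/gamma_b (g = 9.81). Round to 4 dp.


a = 43.8 * (1 - exp(-19 * m))
exp(-19 * 0.086) = exp(-1.6340) = 0.195147
a = 43.8 * (1 - 0.195147) = 35.252543
b = 1.56 / (1 + exp(-19.5 * m))
exp(-19.5 * 0.086) = exp(-1.6770) = 0.186934
b = 1.56 / (1 + 0.186934) = 1.314311
Hb / (g * T^2) = 1.69 / (9.81 * 6.7^2) = 1.69 / 440.3709 = 0.00383767
gamma_b = b - a * Hb/(g*T^2) = 1.314311 - 35.252543 * 0.00383767 = 1.179023
db = Hb / gamma_b = 1.69 / 1.179023
db = 1.4334 m

1.4334


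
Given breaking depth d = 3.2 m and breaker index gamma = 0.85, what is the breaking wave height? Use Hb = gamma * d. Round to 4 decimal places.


Hb = gamma * d
Hb = 0.85 * 3.2
Hb = 2.7200 m

2.7200


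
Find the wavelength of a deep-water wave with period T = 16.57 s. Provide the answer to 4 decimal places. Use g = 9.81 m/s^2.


L0 = g * T^2 / (2 * pi)
L0 = 9.81 * 16.57^2 / (2 * pi)
L0 = 9.81 * 274.5649 / 6.28319
L0 = 2693.4817 / 6.28319
L0 = 428.6809 m

428.6809


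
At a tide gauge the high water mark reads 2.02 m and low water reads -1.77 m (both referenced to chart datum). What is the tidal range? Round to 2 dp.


Tidal range = High water - Low water
Tidal range = 2.02 - (-1.77)
Tidal range = 3.79 m

3.79


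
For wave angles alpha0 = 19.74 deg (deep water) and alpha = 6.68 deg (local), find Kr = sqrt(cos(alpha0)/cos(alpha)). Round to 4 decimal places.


Kr = sqrt(cos(alpha0) / cos(alpha))
cos(19.74) = 0.941235
cos(6.68) = 0.993211
Kr = sqrt(0.941235 / 0.993211)
Kr = sqrt(0.947668)
Kr = 0.9735

0.9735


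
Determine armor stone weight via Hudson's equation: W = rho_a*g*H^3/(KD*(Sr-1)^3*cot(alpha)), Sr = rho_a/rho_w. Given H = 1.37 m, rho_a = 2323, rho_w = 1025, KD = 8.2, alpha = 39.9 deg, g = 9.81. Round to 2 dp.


Sr = rho_a / rho_w = 2323 / 1025 = 2.266341
(Sr - 1) = 1.266341
(Sr - 1)^3 = 2.030731
cot(39.9) = 1 / tan(39.9) = 1 / 0.836130 = 1.195987
Numerator = 2323 * 9.81 * 1.37^3 = 58597.6121
Denominator = 8.2 * 2.030731 * 1.195987 = 19.915565
W = 58597.6121 / 19.915565
W = 2942.30 N

2942.30


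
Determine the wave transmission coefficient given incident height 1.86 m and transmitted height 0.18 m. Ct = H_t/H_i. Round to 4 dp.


Ct = H_t / H_i
Ct = 0.18 / 1.86
Ct = 0.0968

0.0968


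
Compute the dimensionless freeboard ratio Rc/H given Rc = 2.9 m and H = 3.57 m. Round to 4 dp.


Relative freeboard = Rc / H
= 2.9 / 3.57
= 0.8123

0.8123


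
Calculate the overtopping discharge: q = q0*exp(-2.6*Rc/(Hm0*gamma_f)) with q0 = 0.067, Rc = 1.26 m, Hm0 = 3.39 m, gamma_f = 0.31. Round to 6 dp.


q = q0 * exp(-2.6 * Rc / (Hm0 * gamma_f))
Exponent = -2.6 * 1.26 / (3.39 * 0.31)
= -2.6 * 1.26 / 1.0509
= -3.117328
exp(-3.117328) = 0.044275
q = 0.067 * 0.044275
q = 0.002966 m^3/s/m

0.002966


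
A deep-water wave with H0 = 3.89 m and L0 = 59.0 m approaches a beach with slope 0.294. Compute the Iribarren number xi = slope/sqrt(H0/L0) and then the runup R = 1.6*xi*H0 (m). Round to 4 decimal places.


xi = slope / sqrt(H0/L0)
H0/L0 = 3.89/59.0 = 0.065932
sqrt(0.065932) = 0.256773
xi = 0.294 / 0.256773 = 1.144982
R = 1.6 * xi * H0 = 1.6 * 1.144982 * 3.89
R = 7.1264 m

7.1264


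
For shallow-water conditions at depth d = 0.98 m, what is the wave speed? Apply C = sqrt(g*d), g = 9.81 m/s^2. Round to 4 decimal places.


Using the shallow-water approximation:
C = sqrt(g * d) = sqrt(9.81 * 0.98)
C = sqrt(9.6138)
C = 3.1006 m/s

3.1006


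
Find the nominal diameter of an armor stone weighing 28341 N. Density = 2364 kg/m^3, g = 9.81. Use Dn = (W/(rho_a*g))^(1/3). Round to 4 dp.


V = W / (rho_a * g)
V = 28341 / (2364 * 9.81)
V = 28341 / 23190.84
V = 1.222077 m^3
Dn = V^(1/3) = 1.222077^(1/3)
Dn = 1.0691 m

1.0691


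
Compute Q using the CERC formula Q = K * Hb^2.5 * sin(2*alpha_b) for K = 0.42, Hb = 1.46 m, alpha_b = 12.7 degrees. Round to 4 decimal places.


Q = K * Hb^2.5 * sin(2 * alpha_b)
Hb^2.5 = 1.46^2.5 = 2.575622
sin(2 * 12.7) = sin(25.4) = 0.428935
Q = 0.42 * 2.575622 * 0.428935
Q = 0.4640 m^3/s

0.4640


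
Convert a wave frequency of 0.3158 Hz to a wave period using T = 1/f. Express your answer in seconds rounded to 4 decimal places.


T = 1 / f
T = 1 / 0.3158
T = 3.1666 s

3.1666


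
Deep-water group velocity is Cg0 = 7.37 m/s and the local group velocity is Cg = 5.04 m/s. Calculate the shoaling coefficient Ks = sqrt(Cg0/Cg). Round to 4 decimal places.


Ks = sqrt(Cg0 / Cg)
Ks = sqrt(7.37 / 5.04)
Ks = sqrt(1.4623)
Ks = 1.2093

1.2093


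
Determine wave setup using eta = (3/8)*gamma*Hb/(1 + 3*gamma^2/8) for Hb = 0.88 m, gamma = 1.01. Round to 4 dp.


eta = (3/8) * gamma * Hb / (1 + 3*gamma^2/8)
Numerator = (3/8) * 1.01 * 0.88 = 0.333300
Denominator = 1 + 3*1.01^2/8 = 1 + 0.382538 = 1.382538
eta = 0.333300 / 1.382538
eta = 0.2411 m

0.2411


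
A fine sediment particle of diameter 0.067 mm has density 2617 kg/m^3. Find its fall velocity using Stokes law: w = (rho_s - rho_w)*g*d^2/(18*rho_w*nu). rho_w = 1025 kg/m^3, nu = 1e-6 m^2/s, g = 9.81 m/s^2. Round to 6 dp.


w = (rho_s - rho_w) * g * d^2 / (18 * rho_w * nu)
d = 0.067 mm = 0.000067 m
rho_s - rho_w = 2617 - 1025 = 1592
Numerator = 1592 * 9.81 * (0.000067)^2 = 0.000070107047
Denominator = 18 * 1025 * 1e-6 = 0.018450
w = 0.003800 m/s

0.003800


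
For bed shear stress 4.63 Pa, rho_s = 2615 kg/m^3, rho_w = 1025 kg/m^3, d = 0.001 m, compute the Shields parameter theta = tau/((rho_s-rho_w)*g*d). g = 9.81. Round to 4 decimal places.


theta = tau / ((rho_s - rho_w) * g * d)
rho_s - rho_w = 2615 - 1025 = 1590
Denominator = 1590 * 9.81 * 0.001 = 15.597900
theta = 4.63 / 15.597900
theta = 0.2968

0.2968


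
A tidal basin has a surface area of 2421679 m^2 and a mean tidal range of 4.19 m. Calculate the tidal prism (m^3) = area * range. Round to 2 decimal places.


Tidal prism = Area * Tidal range
P = 2421679 * 4.19
P = 10146835.01 m^3

10146835.01


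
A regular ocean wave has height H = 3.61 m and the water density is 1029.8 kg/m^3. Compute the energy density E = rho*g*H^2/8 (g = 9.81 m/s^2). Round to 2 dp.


E = (1/8) * rho * g * H^2
E = (1/8) * 1029.8 * 9.81 * 3.61^2
E = 0.125 * 1029.8 * 9.81 * 13.0321
E = 16456.83 J/m^2

16456.83


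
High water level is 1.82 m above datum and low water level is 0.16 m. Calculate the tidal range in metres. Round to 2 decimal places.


Tidal range = High water - Low water
Tidal range = 1.82 - (0.16)
Tidal range = 1.66 m

1.66


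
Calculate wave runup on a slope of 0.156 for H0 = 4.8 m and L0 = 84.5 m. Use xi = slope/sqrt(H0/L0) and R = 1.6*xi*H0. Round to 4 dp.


xi = slope / sqrt(H0/L0)
H0/L0 = 4.8/84.5 = 0.056805
sqrt(0.056805) = 0.238337
xi = 0.156 / 0.238337 = 0.654534
R = 1.6 * xi * H0 = 1.6 * 0.654534 * 4.8
R = 5.0268 m

5.0268


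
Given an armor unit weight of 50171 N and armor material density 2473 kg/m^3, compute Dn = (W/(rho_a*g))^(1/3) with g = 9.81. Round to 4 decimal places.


V = W / (rho_a * g)
V = 50171 / (2473 * 9.81)
V = 50171 / 24260.13
V = 2.068043 m^3
Dn = V^(1/3) = 2.068043^(1/3)
Dn = 1.2741 m

1.2741


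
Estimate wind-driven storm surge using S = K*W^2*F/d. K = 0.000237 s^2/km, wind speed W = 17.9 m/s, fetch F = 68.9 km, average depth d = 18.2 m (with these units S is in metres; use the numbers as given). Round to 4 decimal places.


S = K * W^2 * F / d
W^2 = 17.9^2 = 320.41
S = 0.000237 * 320.41 * 68.9 / 18.2
Numerator = 0.000237 * 320.41 * 68.9 = 5.232071
S = 5.232071 / 18.2 = 0.2875 m

0.2875


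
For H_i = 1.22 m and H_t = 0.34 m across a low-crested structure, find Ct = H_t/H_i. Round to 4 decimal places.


Ct = H_t / H_i
Ct = 0.34 / 1.22
Ct = 0.2787

0.2787


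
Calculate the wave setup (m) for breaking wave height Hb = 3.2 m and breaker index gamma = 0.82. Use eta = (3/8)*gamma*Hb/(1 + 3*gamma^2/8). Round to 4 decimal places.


eta = (3/8) * gamma * Hb / (1 + 3*gamma^2/8)
Numerator = (3/8) * 0.82 * 3.2 = 0.984000
Denominator = 1 + 3*0.82^2/8 = 1 + 0.252150 = 1.252150
eta = 0.984000 / 1.252150
eta = 0.7858 m

0.7858


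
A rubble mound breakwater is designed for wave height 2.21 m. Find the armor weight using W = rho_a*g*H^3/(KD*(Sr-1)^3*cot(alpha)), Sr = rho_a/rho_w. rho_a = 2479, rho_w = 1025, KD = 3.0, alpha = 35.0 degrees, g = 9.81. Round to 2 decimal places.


Sr = rho_a / rho_w = 2479 / 1025 = 2.418537
(Sr - 1) = 1.418537
(Sr - 1)^3 = 2.854445
cot(35.0) = 1 / tan(35.0) = 1 / 0.700208 = 1.428148
Numerator = 2479 * 9.81 * 2.21^3 = 262495.7977
Denominator = 3.0 * 2.854445 * 1.428148 = 12.229708
W = 262495.7977 / 12.229708
W = 21463.78 N

21463.78


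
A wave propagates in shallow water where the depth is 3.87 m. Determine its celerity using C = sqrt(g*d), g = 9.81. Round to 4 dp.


Using the shallow-water approximation:
C = sqrt(g * d) = sqrt(9.81 * 3.87)
C = sqrt(37.9647)
C = 6.1616 m/s

6.1616


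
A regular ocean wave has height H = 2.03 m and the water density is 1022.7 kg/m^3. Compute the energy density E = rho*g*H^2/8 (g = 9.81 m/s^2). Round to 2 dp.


E = (1/8) * rho * g * H^2
E = (1/8) * 1022.7 * 9.81 * 2.03^2
E = 0.125 * 1022.7 * 9.81 * 4.1209
E = 5167.96 J/m^2

5167.96


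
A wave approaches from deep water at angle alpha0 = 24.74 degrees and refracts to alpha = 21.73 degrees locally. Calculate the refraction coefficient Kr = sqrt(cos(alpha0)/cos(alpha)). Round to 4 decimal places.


Kr = sqrt(cos(alpha0) / cos(alpha))
cos(24.74) = 0.908216
cos(21.73) = 0.928939
Kr = sqrt(0.908216 / 0.928939)
Kr = sqrt(0.977692)
Kr = 0.9888

0.9888


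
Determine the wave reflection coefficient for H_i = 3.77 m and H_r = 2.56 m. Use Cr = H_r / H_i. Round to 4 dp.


Cr = H_r / H_i
Cr = 2.56 / 3.77
Cr = 0.6790

0.6790


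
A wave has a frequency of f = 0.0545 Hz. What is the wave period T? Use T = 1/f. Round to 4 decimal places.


T = 1 / f
T = 1 / 0.0545
T = 18.3486 s

18.3486


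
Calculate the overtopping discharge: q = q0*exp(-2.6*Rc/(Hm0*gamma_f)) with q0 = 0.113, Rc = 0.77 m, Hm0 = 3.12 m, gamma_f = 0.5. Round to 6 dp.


q = q0 * exp(-2.6 * Rc / (Hm0 * gamma_f))
Exponent = -2.6 * 0.77 / (3.12 * 0.5)
= -2.6 * 0.77 / 1.5600
= -1.283333
exp(-1.283333) = 0.277112
q = 0.113 * 0.277112
q = 0.031314 m^3/s/m

0.031314


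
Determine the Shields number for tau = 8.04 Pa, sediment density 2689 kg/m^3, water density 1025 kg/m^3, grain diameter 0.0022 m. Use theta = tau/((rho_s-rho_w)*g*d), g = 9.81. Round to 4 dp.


theta = tau / ((rho_s - rho_w) * g * d)
rho_s - rho_w = 2689 - 1025 = 1664
Denominator = 1664 * 9.81 * 0.0022 = 35.912448
theta = 8.04 / 35.912448
theta = 0.2239

0.2239


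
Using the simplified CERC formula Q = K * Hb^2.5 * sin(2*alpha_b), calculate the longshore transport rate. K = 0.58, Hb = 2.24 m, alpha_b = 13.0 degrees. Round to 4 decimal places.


Q = K * Hb^2.5 * sin(2 * alpha_b)
Hb^2.5 = 2.24^2.5 = 7.509656
sin(2 * 13.0) = sin(26.0) = 0.438371
Q = 0.58 * 7.509656 * 0.438371
Q = 1.9094 m^3/s

1.9094


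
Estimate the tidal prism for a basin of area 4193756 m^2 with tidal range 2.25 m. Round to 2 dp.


Tidal prism = Area * Tidal range
P = 4193756 * 2.25
P = 9435951.00 m^3

9435951.00


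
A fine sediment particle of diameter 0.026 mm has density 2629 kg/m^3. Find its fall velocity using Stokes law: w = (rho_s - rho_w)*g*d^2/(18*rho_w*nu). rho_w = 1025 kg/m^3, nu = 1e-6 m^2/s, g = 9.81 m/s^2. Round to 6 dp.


w = (rho_s - rho_w) * g * d^2 / (18 * rho_w * nu)
d = 0.026 mm = 0.000026 m
rho_s - rho_w = 2629 - 1025 = 1604
Numerator = 1604 * 9.81 * (0.000026)^2 = 0.000010637022
Denominator = 18 * 1025 * 1e-6 = 0.018450
w = 0.000577 m/s

0.000577


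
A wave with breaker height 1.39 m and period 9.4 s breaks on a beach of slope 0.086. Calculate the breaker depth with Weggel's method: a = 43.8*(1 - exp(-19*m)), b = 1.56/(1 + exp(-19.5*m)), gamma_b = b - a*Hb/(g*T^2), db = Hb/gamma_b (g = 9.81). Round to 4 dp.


a = 43.8 * (1 - exp(-19 * m))
exp(-19 * 0.086) = exp(-1.6340) = 0.195147
a = 43.8 * (1 - 0.195147) = 35.252543
b = 1.56 / (1 + exp(-19.5 * m))
exp(-19.5 * 0.086) = exp(-1.6770) = 0.186934
b = 1.56 / (1 + 0.186934) = 1.314311
Hb / (g * T^2) = 1.39 / (9.81 * 9.4^2) = 1.39 / 866.8116 = 0.00160358
gamma_b = b - a * Hb/(g*T^2) = 1.314311 - 35.252543 * 0.00160358 = 1.257781
db = Hb / gamma_b = 1.39 / 1.257781
db = 1.1051 m

1.1051


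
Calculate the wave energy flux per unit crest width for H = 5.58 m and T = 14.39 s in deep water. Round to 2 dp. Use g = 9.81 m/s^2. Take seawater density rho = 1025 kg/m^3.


P = rho * g^2 * H^2 * T / (32 * pi)
P = 1025 * 9.81^2 * 5.58^2 * 14.39 / (32 * pi)
P = 1025 * 96.2361 * 31.1364 * 14.39 / 100.53096
P = 439633.95 W/m

439633.95


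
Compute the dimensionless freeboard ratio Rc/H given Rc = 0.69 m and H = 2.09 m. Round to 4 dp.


Relative freeboard = Rc / H
= 0.69 / 2.09
= 0.3301

0.3301


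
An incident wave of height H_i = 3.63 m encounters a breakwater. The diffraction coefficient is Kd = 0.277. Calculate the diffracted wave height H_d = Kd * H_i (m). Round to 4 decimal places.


H_d = Kd * H_i
H_d = 0.277 * 3.63
H_d = 1.0055 m

1.0055


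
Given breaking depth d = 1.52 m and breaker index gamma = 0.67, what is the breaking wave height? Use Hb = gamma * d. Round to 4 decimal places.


Hb = gamma * d
Hb = 0.67 * 1.52
Hb = 1.0184 m

1.0184


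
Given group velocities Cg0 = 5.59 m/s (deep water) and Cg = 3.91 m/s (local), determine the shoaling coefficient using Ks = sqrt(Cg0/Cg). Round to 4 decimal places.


Ks = sqrt(Cg0 / Cg)
Ks = sqrt(5.59 / 3.91)
Ks = sqrt(1.4297)
Ks = 1.1957

1.1957


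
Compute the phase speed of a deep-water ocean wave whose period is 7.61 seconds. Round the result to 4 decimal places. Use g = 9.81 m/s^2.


We use the deep-water celerity formula:
C = g * T / (2 * pi)
C = 9.81 * 7.61 / (2 * 3.14159...)
C = 74.654100 / 6.283185
C = 11.8816 m/s

11.8816


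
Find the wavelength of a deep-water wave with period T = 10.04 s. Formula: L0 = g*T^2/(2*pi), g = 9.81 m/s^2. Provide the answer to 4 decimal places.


L0 = g * T^2 / (2 * pi)
L0 = 9.81 * 10.04^2 / (2 * pi)
L0 = 9.81 * 100.8016 / 6.28319
L0 = 988.8637 / 6.28319
L0 = 157.3825 m

157.3825


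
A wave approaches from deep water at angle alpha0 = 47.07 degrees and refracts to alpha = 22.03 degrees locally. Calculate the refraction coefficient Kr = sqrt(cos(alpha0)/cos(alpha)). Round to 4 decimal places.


Kr = sqrt(cos(alpha0) / cos(alpha))
cos(47.07) = 0.681104
cos(22.03) = 0.926988
Kr = sqrt(0.681104 / 0.926988)
Kr = sqrt(0.734750)
Kr = 0.8572

0.8572


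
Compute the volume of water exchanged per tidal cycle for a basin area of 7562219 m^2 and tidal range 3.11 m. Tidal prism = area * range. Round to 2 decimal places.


Tidal prism = Area * Tidal range
P = 7562219 * 3.11
P = 23518501.09 m^3

23518501.09


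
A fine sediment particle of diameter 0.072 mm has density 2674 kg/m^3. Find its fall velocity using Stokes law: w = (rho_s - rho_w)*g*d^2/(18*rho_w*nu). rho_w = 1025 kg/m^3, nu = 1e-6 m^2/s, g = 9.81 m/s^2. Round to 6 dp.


w = (rho_s - rho_w) * g * d^2 / (18 * rho_w * nu)
d = 0.072 mm = 0.000072 m
rho_s - rho_w = 2674 - 1025 = 1649
Numerator = 1649 * 9.81 * (0.000072)^2 = 0.000083859961
Denominator = 18 * 1025 * 1e-6 = 0.018450
w = 0.004545 m/s

0.004545


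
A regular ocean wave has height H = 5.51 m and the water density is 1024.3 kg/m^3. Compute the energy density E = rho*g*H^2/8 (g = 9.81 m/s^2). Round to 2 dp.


E = (1/8) * rho * g * H^2
E = (1/8) * 1024.3 * 9.81 * 5.51^2
E = 0.125 * 1024.3 * 9.81 * 30.3601
E = 38133.74 J/m^2

38133.74


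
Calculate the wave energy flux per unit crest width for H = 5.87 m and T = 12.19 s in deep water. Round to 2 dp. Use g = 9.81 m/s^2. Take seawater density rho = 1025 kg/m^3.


P = rho * g^2 * H^2 * T / (32 * pi)
P = 1025 * 9.81^2 * 5.87^2 * 12.19 / (32 * pi)
P = 1025 * 96.2361 * 34.4569 * 12.19 / 100.53096
P = 412137.31 W/m

412137.31


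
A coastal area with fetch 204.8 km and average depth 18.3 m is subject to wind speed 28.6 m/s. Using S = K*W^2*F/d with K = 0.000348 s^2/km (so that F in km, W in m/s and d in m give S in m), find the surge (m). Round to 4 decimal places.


S = K * W^2 * F / d
W^2 = 28.6^2 = 817.96
S = 0.000348 * 817.96 * 204.8 / 18.3
Numerator = 0.000348 * 817.96 * 204.8 = 58.296336
S = 58.296336 / 18.3 = 3.1856 m

3.1856


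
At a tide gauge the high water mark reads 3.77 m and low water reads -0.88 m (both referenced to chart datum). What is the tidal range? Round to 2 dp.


Tidal range = High water - Low water
Tidal range = 3.77 - (-0.88)
Tidal range = 4.65 m

4.65


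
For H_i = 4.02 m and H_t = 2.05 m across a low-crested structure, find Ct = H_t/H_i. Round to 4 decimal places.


Ct = H_t / H_i
Ct = 2.05 / 4.02
Ct = 0.5100

0.5100


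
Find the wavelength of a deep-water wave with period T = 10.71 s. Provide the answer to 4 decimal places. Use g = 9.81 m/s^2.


L0 = g * T^2 / (2 * pi)
L0 = 9.81 * 10.71^2 / (2 * pi)
L0 = 9.81 * 114.7041 / 6.28319
L0 = 1125.2472 / 6.28319
L0 = 179.0887 m

179.0887


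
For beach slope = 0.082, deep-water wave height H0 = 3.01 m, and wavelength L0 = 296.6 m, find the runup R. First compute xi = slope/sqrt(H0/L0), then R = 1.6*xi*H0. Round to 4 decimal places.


xi = slope / sqrt(H0/L0)
H0/L0 = 3.01/296.6 = 0.010148
sqrt(0.010148) = 0.100739
xi = 0.082 / 0.100739 = 0.813985
R = 1.6 * xi * H0 = 1.6 * 0.813985 * 3.01
R = 3.9201 m

3.9201


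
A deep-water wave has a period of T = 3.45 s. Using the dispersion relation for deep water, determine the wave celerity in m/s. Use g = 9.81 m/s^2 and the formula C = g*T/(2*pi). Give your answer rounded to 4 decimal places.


We use the deep-water celerity formula:
C = g * T / (2 * pi)
C = 9.81 * 3.45 / (2 * 3.14159...)
C = 33.844500 / 6.283185
C = 5.3865 m/s

5.3865


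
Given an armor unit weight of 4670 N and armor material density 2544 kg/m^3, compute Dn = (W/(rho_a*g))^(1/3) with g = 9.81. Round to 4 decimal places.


V = W / (rho_a * g)
V = 4670 / (2544 * 9.81)
V = 4670 / 24956.64
V = 0.187125 m^3
Dn = V^(1/3) = 0.187125^(1/3)
Dn = 0.5720 m

0.5720


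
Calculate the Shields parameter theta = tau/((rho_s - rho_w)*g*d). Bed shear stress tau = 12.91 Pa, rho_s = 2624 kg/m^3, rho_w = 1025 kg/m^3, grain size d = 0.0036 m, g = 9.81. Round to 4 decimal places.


theta = tau / ((rho_s - rho_w) * g * d)
rho_s - rho_w = 2624 - 1025 = 1599
Denominator = 1599 * 9.81 * 0.0036 = 56.470284
theta = 12.91 / 56.470284
theta = 0.2286

0.2286


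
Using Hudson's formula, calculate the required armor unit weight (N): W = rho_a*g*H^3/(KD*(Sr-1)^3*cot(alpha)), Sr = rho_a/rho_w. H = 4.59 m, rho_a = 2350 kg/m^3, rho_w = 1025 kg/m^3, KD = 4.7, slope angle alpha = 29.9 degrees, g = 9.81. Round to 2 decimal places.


Sr = rho_a / rho_w = 2350 / 1025 = 2.292683
(Sr - 1) = 1.292683
(Sr - 1)^3 = 2.160111
cot(29.9) = 1 / tan(29.9) = 1 / 0.575026 = 1.739053
Numerator = 2350 * 9.81 * 4.59^3 = 2229332.9050
Denominator = 4.7 * 2.160111 * 1.739053 = 17.655775
W = 2229332.9050 / 17.655775
W = 126266.50 N

126266.50


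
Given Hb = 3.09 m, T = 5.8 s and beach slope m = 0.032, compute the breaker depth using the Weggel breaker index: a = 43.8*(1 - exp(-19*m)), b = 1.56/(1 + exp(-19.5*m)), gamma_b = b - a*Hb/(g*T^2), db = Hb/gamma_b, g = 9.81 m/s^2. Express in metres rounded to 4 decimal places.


a = 43.8 * (1 - exp(-19 * m))
exp(-19 * 0.032) = exp(-0.6080) = 0.544439
a = 43.8 * (1 - 0.544439) = 19.953587
b = 1.56 / (1 + exp(-19.5 * m))
exp(-19.5 * 0.032) = exp(-0.6240) = 0.535797
b = 1.56 / (1 + 0.535797) = 1.015759
Hb / (g * T^2) = 3.09 / (9.81 * 5.8^2) = 3.09 / 330.0084 = 0.00936340
gamma_b = b - a * Hb/(g*T^2) = 1.015759 - 19.953587 * 0.00936340 = 0.828926
db = Hb / gamma_b = 3.09 / 0.828926
db = 3.7277 m

3.7277


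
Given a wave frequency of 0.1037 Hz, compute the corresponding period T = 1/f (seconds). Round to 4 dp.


T = 1 / f
T = 1 / 0.1037
T = 9.6432 s

9.6432


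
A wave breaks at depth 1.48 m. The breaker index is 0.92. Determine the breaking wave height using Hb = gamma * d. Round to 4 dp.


Hb = gamma * d
Hb = 0.92 * 1.48
Hb = 1.3616 m

1.3616


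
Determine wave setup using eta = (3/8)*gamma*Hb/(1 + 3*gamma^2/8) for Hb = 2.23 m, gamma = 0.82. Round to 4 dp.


eta = (3/8) * gamma * Hb / (1 + 3*gamma^2/8)
Numerator = (3/8) * 0.82 * 2.23 = 0.685725
Denominator = 1 + 3*0.82^2/8 = 1 + 0.252150 = 1.252150
eta = 0.685725 / 1.252150
eta = 0.5476 m

0.5476


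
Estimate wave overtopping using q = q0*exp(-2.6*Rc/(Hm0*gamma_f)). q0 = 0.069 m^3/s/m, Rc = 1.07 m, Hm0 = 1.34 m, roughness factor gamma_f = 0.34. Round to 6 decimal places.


q = q0 * exp(-2.6 * Rc / (Hm0 * gamma_f))
Exponent = -2.6 * 1.07 / (1.34 * 0.34)
= -2.6 * 1.07 / 0.4556
= -6.106234
exp(-6.106234) = 0.002229
q = 0.069 * 0.002229
q = 0.000154 m^3/s/m

0.000154


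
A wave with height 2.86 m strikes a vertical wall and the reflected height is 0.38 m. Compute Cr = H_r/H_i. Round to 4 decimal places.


Cr = H_r / H_i
Cr = 0.38 / 2.86
Cr = 0.1329

0.1329


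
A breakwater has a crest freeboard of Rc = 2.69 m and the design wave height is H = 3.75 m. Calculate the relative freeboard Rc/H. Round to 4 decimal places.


Relative freeboard = Rc / H
= 2.69 / 3.75
= 0.7173

0.7173


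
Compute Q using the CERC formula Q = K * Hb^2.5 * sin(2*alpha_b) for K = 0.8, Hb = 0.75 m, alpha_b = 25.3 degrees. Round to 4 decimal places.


Q = K * Hb^2.5 * sin(2 * alpha_b)
Hb^2.5 = 0.75^2.5 = 0.487139
sin(2 * 25.3) = sin(50.6) = 0.772734
Q = 0.8 * 0.487139 * 0.772734
Q = 0.3011 m^3/s

0.3011


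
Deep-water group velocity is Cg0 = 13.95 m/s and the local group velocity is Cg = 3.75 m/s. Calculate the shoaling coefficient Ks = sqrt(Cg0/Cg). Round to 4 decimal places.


Ks = sqrt(Cg0 / Cg)
Ks = sqrt(13.95 / 3.75)
Ks = sqrt(3.7200)
Ks = 1.9287

1.9287


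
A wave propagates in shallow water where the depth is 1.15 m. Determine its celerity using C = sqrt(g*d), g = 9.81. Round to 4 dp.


Using the shallow-water approximation:
C = sqrt(g * d) = sqrt(9.81 * 1.15)
C = sqrt(11.2815)
C = 3.3588 m/s

3.3588


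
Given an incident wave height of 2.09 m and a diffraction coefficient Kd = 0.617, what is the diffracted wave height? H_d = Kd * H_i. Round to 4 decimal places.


H_d = Kd * H_i
H_d = 0.617 * 2.09
H_d = 1.2895 m

1.2895
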